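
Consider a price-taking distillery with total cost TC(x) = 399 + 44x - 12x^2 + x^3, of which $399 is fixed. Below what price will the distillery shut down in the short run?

Short-run supply begins at min AVC. From VC = 44x - 12x^2 + x^3, AVC = 44 - 12x + x^2.
At the minimum of AVC, MC = AVC. MC = 44 - 24x + 3x^2; setting MC = AVC gives 2x^2 - 12x = 0, so x = 6. min AVC = 8.
For P < $8 the firm produces nothing.

$8 per unit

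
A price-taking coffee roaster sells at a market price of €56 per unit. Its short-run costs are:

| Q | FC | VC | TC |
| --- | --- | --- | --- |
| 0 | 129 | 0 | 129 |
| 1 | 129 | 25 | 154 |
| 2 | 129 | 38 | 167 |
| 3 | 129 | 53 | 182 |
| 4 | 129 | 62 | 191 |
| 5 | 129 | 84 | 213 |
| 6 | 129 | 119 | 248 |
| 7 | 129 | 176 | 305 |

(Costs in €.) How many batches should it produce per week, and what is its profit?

Q = 6; profit = €88

Compute π = P·Q − TC at each output: Q=0: -129; Q=1: -98; Q=2: -55; Q=3: -14; Q=4: 33; Q=5: 67; Q=6: 88; Q=7: 87.
Profit is maximized at Q = 6. AVC there is 119/6 = €19.83 ≤ P, so producing beats shutting down (which would give -€129).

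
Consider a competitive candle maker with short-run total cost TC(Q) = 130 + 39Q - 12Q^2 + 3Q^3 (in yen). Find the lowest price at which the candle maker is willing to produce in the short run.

¥27 per unit

The firm shuts down when price falls below the minimum of average variable cost. AVC = VC/Q = 39 - 12Q + 3Q^2.
At the minimum of AVC, MC = AVC. MC = 39 - 24Q + 9Q^2; setting MC = AVC gives 6Q^2 - 12Q = 0, so Q = 2. min AVC = 27.
The firm shuts down for any P below ¥27.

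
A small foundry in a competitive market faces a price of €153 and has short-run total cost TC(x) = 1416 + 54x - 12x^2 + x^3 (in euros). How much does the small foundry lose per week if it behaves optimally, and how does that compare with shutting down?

Profit = -€206 at x = 11

AVC = 54 - 12x + x^2; min AVC = €18 at x = 6. Since P = €153 ≥ min AVC, the firm produces.
MC = 54 - 24x + 3x^2. Setting P = MC and taking the root on the rising branch gives x* = 11.
TR = 153·11 = 1683. TC = 1416 + 473 = 1889. Profit = 1683 − 1889 = -€206.
That loss of €206 beats the €1416 the firm would lose by shutting down; producing recovers €1210 of fixed cost.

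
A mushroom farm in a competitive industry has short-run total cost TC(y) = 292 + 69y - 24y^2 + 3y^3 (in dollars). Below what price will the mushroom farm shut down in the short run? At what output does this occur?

$21 per unit, at y = 4

Short-run supply begins at min AVC. From VC = 69y - 24y^2 + 3y^3, AVC = 69 - 24y + 3y^2.
At the minimum of AVC, MC = AVC. MC = 69 - 48y + 9y^2; setting MC = AVC gives 6y^2 - 24y = 0, so y = 4. min AVC = 21.
For P < $21 the firm produces nothing.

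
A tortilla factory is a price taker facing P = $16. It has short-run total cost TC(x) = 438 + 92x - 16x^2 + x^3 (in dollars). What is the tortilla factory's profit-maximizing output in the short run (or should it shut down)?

Variable cost is VC = 92x - 16x^2 + x^3, so AVC = VC/x = 92 - 16x + x^2 and MC = dTC/dx = 92 - 32x + 3x^2.
AVC is minimized where dAVC/dx = -16 + 2x = 0, at x = 8; min AVC = 92 - 16·8 + 8^2 = $28.
Since P = $16 < min AVC = $28, price fails to cover variable cost at any output.
Best response: produce nothing and absorb the $438 fixed cost.

Shut down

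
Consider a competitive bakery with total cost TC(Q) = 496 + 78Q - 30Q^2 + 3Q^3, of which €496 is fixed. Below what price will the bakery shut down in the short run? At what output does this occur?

The shutdown price is the minimum of AVC. VC = 78Q - 30Q^2 + 3Q^3, so AVC = 78 - 30Q + 3Q^2.
dAVC/dQ = -30 + 6Q = 0 gives Q = 5. min AVC = 78 - 30·5 + 3·5^2 = 3.
For P < €3 the firm produces nothing.

€3 per unit, at Q = 5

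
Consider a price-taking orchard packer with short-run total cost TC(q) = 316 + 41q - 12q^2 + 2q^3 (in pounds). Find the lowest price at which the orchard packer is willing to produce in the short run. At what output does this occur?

£23 per unit, at q = 3

The firm shuts down when price falls below the minimum of average variable cost. AVC = VC/q = 41 - 12q + 2q^2.
At the minimum of AVC, MC = AVC. MC = 41 - 24q + 6q^2; setting MC = AVC gives 4q^2 - 12q = 0, so q = 3. min AVC = 23.
The firm shuts down for any P below £23.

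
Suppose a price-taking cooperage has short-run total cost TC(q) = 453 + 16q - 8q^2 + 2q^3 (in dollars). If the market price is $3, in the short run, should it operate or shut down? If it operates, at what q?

Variable cost is VC = 16q - 8q^2 + 2q^3, so AVC = VC/q = 16 - 8q + 2q^2 and MC = dTC/dq = 16 - 16q + 6q^2.
The AVC parabola has its vertex at q = 8/4 = 2, where AVC = 16 - 8·2 + 2·2^2 = $8.
With P < min AVC ($3 < $8), every unit sold adds to the loss.
Best response: produce nothing and absorb the $453 fixed cost.

Shut down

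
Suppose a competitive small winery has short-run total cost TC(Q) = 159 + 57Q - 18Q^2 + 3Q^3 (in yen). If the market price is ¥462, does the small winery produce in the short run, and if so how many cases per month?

From TC, MC = TC'(Q) = 57 - 36Q + 9Q^2 and AVC = VC/Q = 57 - 18Q + 3Q^2.
AVC is minimized where dAVC/dQ = -18 + 6Q = 0, at Q = 3; min AVC = 57 - 18·3 + 3·3^2 = ¥30.
P = ¥462 exceeds min AVC = ¥30, so the firm stays open.
Set P = MC: 462 = 57 - 36Q + 9Q^2 → -405 - 36Q + 9Q^2 = 0. The roots are Q = -5 and Q = 9; the profit-maximizing output is on the rising part of MC, so Q* = 9.
Check: AVC at Q = 9 is ¥138 ≤ P, so revenue covers variable cost.
Profit = P·Q − TC = 462·9 − 1401 = ¥2757.

Produce at Q = 9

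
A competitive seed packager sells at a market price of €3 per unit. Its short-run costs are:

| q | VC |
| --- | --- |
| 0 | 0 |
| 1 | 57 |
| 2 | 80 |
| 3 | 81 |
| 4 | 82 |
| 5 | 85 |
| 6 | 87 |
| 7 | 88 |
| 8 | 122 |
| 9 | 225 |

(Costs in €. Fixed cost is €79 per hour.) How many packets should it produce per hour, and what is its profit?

q = 0 (shut down); profit = -€79

Compute π = P·q − TC at each output: q=0: -79; q=1: -133; q=2: -153; q=3: -151; q=4: -149; q=5: -149; q=6: -148; q=7: -146; q=8: -177; q=9: -277.
Profit is highest at q = 0. Equivalently, the lowest AVC in the table is 88/7 ≈ €12.57 at q = 7, and P = €3 falls below it — price never covers variable cost, so the firm shuts down and loses only its fixed cost.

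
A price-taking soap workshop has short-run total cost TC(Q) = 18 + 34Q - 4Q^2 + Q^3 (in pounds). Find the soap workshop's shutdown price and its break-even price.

Shutdown price = £30; break-even price = £37

Shutdown price = min AVC. AVC = 34 - 4Q + Q^2, with vertex at Q = 2 and minimum £30.
ATC = 18/Q + 34 - 4Q + Q^2. Setting dATC/dQ = −18/Q^2 − 4 + 2Q = 0 gives Q = 3 (since 2·3^3 − 4·3^2 = 18).
min ATC = 18/3 + 34 − 4·3 + 3^2 = £37. That is the break-even price.
Between these two prices the firm operates at a loss; above £37 it earns a profit.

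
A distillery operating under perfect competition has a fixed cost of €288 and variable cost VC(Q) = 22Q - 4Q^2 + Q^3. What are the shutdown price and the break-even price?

Shutdown price = €18; break-even price = €82

AVC = 22 - 4Q + Q^2; minimized at Q = 2, giving min AVC = €18. That is the shutdown price.
ATC = 288/Q + 22 - 4Q + Q^2. Setting dATC/dQ = −288/Q^2 − 4 + 2Q = 0 gives Q = 6 (since 2·6^3 − 4·6^2 = 288).
min ATC = 288/6 + 22 − 4·6 + 6^2 = €82. That is the break-even price.
For €18 ≤ P < €82 the firm produces at a loss; below €18 it shuts down.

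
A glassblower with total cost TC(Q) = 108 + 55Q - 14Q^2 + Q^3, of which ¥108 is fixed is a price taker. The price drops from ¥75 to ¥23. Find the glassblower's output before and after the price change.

MC = 55 - 28Q + 3Q^2; the shutdown threshold is min AVC = ¥6 (at Q = 7).
At P = ¥75 ≥ min AVC, set P = MC on the rising branch: Q = 10.
At P = ¥23 ≥ min AVC, set P = MC: Q = 8. The firm stays open but cuts output.

Output falls from 10 to 8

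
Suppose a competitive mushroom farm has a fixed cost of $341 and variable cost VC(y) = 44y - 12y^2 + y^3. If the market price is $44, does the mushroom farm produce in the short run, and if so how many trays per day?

From TC, MC = TC'(y) = 44 - 24y + 3y^2 and AVC = VC/y = 44 - 12y + y^2.
The AVC parabola has its vertex at y = 12/2 = 6, where AVC = 44 - 12·6 + 6^2 = $8.
Since P = $44 ≥ min AVC = $8, price covers variable cost and the firm should produce.
Set P = MC: 44 = 44 - 24y + 3y^2 → -24y + 3y^2 = 0. The roots are y = 0 and y = 8; the profit-maximizing output is on the rising part of MC, so y* = 8.
Check: AVC at y = 8 is $12 ≤ P, so revenue covers variable cost.
Profit = P·y − TC = 44·8 − 437 = -$85, a loss, but smaller than the $341 fixed cost the firm would lose by shutting down.

Produce at y = 8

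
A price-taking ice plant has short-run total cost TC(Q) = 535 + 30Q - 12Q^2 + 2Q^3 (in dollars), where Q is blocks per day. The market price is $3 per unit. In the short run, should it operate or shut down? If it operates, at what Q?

Variable cost is VC = 30Q - 12Q^2 + 2Q^3, so AVC = VC/Q = 30 - 12Q + 2Q^2 and MC = dTC/dQ = 30 - 24Q + 6Q^2.
AVC is minimized where dAVC/dQ = -12 + 4Q = 0, at Q = 3; min AVC = 30 - 12·3 + 2·3^2 = $12.
With P < min AVC ($3 < $12), every unit sold adds to the loss.
Shutting down limits the loss to fixed cost, $535.

Shut down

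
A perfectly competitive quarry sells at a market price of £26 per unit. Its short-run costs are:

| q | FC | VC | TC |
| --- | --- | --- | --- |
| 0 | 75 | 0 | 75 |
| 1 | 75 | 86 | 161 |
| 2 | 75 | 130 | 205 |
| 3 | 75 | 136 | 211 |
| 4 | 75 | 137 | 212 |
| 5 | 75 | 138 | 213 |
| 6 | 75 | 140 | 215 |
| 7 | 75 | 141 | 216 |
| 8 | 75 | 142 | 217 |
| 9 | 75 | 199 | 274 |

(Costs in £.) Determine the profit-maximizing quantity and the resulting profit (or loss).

q = 8; profit = -£9

Profit at each row (π = 26q − TC): q=0: -75; q=1: -135; q=2: -153; q=3: -133; q=4: -108; q=5: -83; q=6: -59; q=7: -34; q=8: -9; q=9: -40.
Profit is maximized at q = 8. AVC there is 142/8 = £17.75 ≤ P, so producing beats shutting down (which would give -£75).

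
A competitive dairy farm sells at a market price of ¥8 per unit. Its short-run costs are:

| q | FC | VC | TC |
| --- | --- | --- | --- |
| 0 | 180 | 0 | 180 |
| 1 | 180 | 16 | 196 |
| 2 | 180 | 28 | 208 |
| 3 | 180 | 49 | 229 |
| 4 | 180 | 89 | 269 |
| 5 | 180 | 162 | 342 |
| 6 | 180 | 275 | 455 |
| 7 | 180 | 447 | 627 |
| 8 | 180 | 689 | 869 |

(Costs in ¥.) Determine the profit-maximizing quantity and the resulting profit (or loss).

Compute π = P·q − TC at each output: q=0: -180; q=1: -188; q=2: -192; q=3: -205; q=4: -237; q=5: -302; q=6: -407; q=7: -571; q=8: -805.
Profit is highest at q = 0. Equivalently, the lowest AVC in the table is 28/2 ≈ ¥14 at q = 2, and P = ¥8 falls below it — price never covers variable cost, so the firm shuts down and loses only its fixed cost.

q = 0 (shut down); profit = -¥180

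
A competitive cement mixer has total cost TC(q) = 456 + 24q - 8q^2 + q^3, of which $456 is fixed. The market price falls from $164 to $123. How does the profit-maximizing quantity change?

Output falls from 10 to 9

AVC = 24 - 8q + q^2, minimized at q = 4 where min AVC = $8. MC = 24 - 16q + 3q^2.
With P = $164 above the shutdown price, P = MC gives q = 10.
At P = $123 ≥ min AVC, set P = MC: q = 9. The firm stays open but cuts output.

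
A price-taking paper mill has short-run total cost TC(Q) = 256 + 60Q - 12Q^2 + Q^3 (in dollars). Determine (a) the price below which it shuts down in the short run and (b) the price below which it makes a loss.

Shutdown price = $24; break-even price = $60

Shutdown price = min AVC. AVC = 60 - 12Q + Q^2, with vertex at Q = 6 and minimum $24.
ATC = 256/Q + 60 - 12Q + Q^2. Setting dATC/dQ = −256/Q^2 − 12 + 2Q = 0 gives Q = 8 (since 2·8^3 − 12·8^2 = 256).
min ATC = 256/8 + 60 − 12·8 + 8^2 = $60. That is the break-even price.
For $24 ≤ P < $60 the firm produces at a loss; below $24 it shuts down.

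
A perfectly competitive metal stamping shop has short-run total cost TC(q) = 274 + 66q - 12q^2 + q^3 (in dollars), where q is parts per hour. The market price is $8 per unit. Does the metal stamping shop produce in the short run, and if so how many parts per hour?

Shut down

From TC, MC = TC'(q) = 66 - 24q + 3q^2 and AVC = VC/q = 66 - 12q + q^2.
AVC is minimized where dAVC/dq = -12 + 2q = 0, at q = 6; min AVC = 66 - 12·6 + 6^2 = $30.
With P < min AVC ($8 < $30), every unit sold adds to the loss.
Shutting down limits the loss to fixed cost, $274.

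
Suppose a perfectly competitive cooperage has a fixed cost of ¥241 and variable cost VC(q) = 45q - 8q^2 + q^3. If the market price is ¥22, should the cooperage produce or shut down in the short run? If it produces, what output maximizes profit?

From TC, MC = TC'(q) = 45 - 16q + 3q^2 and AVC = VC/q = 45 - 8q + q^2.
The AVC parabola has its vertex at q = 8/2 = 4, where AVC = 45 - 8·4 + 4^2 = ¥29.
P = ¥22 lies below min AVC = ¥29; no output level covers variable cost.
Shutting down limits the loss to fixed cost, ¥241.

Shut down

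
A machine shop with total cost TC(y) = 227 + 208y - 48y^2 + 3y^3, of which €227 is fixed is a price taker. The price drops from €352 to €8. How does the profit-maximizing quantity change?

MC = 208 - 96y + 9y^2; the shutdown threshold is min AVC = €16 (at y = 8).
At P = €352 ≥ min AVC, set P = MC on the rising branch: y = 12.
At P = €8 < min AVC = €16, price no longer covers variable cost at any output, so the firm shuts down: y = 0.

Output falls from 12 to 0 (the firm shuts down)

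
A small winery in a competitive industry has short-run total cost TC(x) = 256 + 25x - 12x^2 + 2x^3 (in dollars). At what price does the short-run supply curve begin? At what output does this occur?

$7 per unit, at x = 3

The shutdown price is the minimum of AVC. VC = 25x - 12x^2 + 2x^3, so AVC = 25 - 12x + 2x^2.
At the minimum of AVC, MC = AVC. MC = 25 - 24x + 6x^2; setting MC = AVC gives 4x^2 - 12x = 0, so x = 3. min AVC = 7.
The firm shuts down for any P below $7.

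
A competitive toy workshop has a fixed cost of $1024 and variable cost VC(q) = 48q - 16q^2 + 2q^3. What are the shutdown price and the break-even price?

Shutdown price = $16; break-even price = $176

Shutdown price = min AVC. AVC = 48 - 16q + 2q^2, with vertex at q = 4 and minimum $16.
ATC = 1024/q + 48 - 16q + 2q^2. Setting dATC/dq = −1024/q^2 − 16 + 4q = 0 gives q = 8 (since 4·8^3 − 16·8^2 = 1024).
min ATC = 1024/8 + 48 − 16·8 + 2·8^2 = $176. That is the break-even price.
Between these two prices the firm operates at a loss; above $176 it earns a profit.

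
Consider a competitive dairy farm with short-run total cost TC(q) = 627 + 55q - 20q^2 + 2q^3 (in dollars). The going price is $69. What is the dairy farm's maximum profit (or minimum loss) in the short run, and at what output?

AVC = 55 - 20q + 2q^2 has its minimum $5 at q = 5; price $69 clears that bar, so the firm operates.
With MC = 55 - 40q + 6q^2, P = MC on the upward-sloping part at q* = 7.
TR = 69·7 = 483. TC = 627 + 91 = 718. Profit = 483 − 718 = -$235.
Shutting down would mean losing the fixed cost of $627, so operating at a loss of $235 is better by $392.

Profit = -$235 at q = 7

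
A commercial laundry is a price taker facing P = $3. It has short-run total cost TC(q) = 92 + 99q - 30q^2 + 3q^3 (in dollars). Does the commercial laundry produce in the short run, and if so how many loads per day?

Shut down

Strip out fixed cost: VC = 99q - 30q^2 + 3q^3. Then AVC = 99 - 30q + 3q^2 and MC = 99 - 60q + 9q^2.
AVC is minimized where dAVC/dq = -30 + 6q = 0, at q = 5; min AVC = 99 - 30·5 + 3·5^2 = $24.
Since P = $3 < min AVC = $24, price fails to cover variable cost at any output.
Best response: produce nothing and absorb the $92 fixed cost.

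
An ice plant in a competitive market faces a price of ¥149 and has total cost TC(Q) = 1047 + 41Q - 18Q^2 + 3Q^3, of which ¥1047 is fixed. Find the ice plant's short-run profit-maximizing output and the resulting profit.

Profit = -¥399 at Q = 6

AVC = 41 - 18Q + 3Q^2 has its minimum ¥14 at Q = 3; price ¥149 clears that bar, so the firm operates.
MC = 41 - 36Q + 9Q^2. Setting P = MC and taking the root on the rising branch gives Q* = 6.
TR = 149·6 = 894. TC = 1047 + 246 = 1293. Profit = 894 − 1293 = -¥399.
Shutting down would mean losing the fixed cost of ¥1047, so operating at a loss of ¥399 is better by ¥648.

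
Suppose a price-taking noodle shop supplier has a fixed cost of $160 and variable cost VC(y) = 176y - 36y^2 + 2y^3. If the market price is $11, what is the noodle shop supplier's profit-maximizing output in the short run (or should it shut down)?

Shut down

Variable cost is VC = 176y - 36y^2 + 2y^3, so AVC = VC/y = 176 - 36y + 2y^2 and MC = dTC/dy = 176 - 72y + 6y^2.
The AVC parabola has its vertex at y = 36/4 = 9, where AVC = 176 - 36·9 + 2·9^2 = $14.
P = $11 lies below min AVC = $14; no output level covers variable cost.
Shutting down limits the loss to fixed cost, $160.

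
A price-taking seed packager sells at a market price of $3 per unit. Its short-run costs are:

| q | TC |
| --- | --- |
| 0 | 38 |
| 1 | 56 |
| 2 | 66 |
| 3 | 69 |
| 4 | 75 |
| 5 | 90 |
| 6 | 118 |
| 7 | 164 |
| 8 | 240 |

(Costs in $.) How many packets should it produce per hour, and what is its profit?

Profit at each row (π = 3q − TC): q=0: -38; q=1: -53; q=2: -60; q=3: -60; q=4: -63; q=5: -75; q=6: -100; q=7: -143; q=8: -216.
Profit is highest at q = 0. Equivalently, the lowest AVC in the table is 37/4 ≈ $9.25 at q = 4, and P = $3 falls below it — price never covers variable cost, so the firm shuts down and loses only its fixed cost.

q = 0 (shut down); profit = -$38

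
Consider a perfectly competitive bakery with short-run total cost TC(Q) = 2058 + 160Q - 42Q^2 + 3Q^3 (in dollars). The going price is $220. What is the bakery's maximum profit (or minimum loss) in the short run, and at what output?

Profit = -$258 at Q = 10

AVC = 160 - 42Q + 3Q^2; min AVC = $13 at Q = 7. Since P = $220 ≥ min AVC, the firm produces.
MC = 160 - 84Q + 9Q^2. Setting P = MC and taking the root on the rising branch gives Q* = 10.
TR = 220·10 = 2200. TC = 2058 + 400 = 2458. Profit = 2200 − 2458 = -$258.
Shutting down would mean losing the fixed cost of $2058, so operating at a loss of $258 is better by $1800.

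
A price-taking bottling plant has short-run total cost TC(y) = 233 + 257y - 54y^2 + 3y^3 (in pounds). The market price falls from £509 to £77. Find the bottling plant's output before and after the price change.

AVC = 257 - 54y + 3y^2, minimized at y = 9 where min AVC = £14. MC = 257 - 108y + 9y^2.
At P = £509 ≥ min AVC, set P = MC on the rising branch: y = 14.
At P = £77 ≥ min AVC, set P = MC: y = 10. The firm stays open but cuts output.

Output falls from 14 to 10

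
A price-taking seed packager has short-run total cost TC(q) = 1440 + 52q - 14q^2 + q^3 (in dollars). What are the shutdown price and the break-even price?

Shutdown price = min AVC. AVC = 52 - 14q + q^2, with vertex at q = 7 and minimum $3.
ATC = 1440/q + 52 - 14q + q^2. Setting dATC/dq = −1440/q^2 − 14 + 2q = 0 gives q = 12 (since 2·12^3 − 14·12^2 = 1440).
min ATC = 1440/12 + 52 − 14·12 + 12^2 = $148. That is the break-even price.
Between these two prices the firm operates at a loss; above $148 it earns a profit.

Shutdown price = $3; break-even price = $148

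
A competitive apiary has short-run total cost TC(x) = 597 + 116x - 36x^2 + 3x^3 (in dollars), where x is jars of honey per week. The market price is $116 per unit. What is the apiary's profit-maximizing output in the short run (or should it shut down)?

Produce at x = 8

Strip out fixed cost: VC = 116x - 36x^2 + 3x^3. Then AVC = 116 - 36x + 3x^2 and MC = 116 - 72x + 9x^2.
AVC hits its minimum where MC = AVC, at x = 6, giving min AVC = 116 - 36·6 + 3·6^2 = $8.
Since P = $116 ≥ min AVC = $8, price covers variable cost and the firm should produce.
P = MC gives -72x + 9x^2 = 0, with roots 0 and 8. Take the larger (rising MC): x* = 8.
Check: AVC at x = 8 is $20 ≤ P, so revenue covers variable cost.
Profit = P·x − TC = 116·8 − 757 = $171.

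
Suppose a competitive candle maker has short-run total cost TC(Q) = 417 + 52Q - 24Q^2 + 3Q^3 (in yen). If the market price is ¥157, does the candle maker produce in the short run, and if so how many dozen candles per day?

Produce at Q = 7

Strip out fixed cost: VC = 52Q - 24Q^2 + 3Q^3. Then AVC = 52 - 24Q + 3Q^2 and MC = 52 - 48Q + 9Q^2.
AVC hits its minimum where MC = AVC, at Q = 4, giving min AVC = 52 - 24·4 + 3·4^2 = ¥4.
Because ¥157 ≥ ¥4, revenue can cover variable cost; the firm operates.
Set P = MC: 157 = 52 - 48Q + 9Q^2 → -105 - 48Q + 9Q^2 = 0. The roots are Q = -5/3 and Q = 7; the profit-maximizing output is on the rising part of MC, so Q* = 7.
Check: AVC at Q = 7 is ¥31 ≤ P, so revenue covers variable cost.
Profit = P·Q − TC = 157·7 − 634 = ¥465.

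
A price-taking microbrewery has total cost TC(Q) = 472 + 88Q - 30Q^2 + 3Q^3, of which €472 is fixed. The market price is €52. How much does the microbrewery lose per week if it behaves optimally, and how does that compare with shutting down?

AVC = 88 - 30Q + 3Q^2; min AVC = €13 at Q = 5. Since P = €52 ≥ min AVC, the firm produces.
With MC = 88 - 60Q + 9Q^2, P = MC on the upward-sloping part at Q* = 6.
TR = 52·6 = 312. TC = 472 + 96 = 568. Profit = 312 − 568 = -€256.
That loss of €256 beats the €472 the firm would lose by shutting down; producing recovers €216 of fixed cost.

Profit = -€256 at Q = 6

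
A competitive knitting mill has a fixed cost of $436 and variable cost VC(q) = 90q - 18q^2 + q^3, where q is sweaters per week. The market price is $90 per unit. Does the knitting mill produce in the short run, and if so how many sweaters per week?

Strip out fixed cost: VC = 90q - 18q^2 + q^3. Then AVC = 90 - 18q + q^2 and MC = 90 - 36q + 3q^2.
The AVC parabola has its vertex at q = 18/2 = 9, where AVC = 90 - 18·9 + 9^2 = $9.
P = $90 exceeds min AVC = $9, so the firm stays open.
Solving P = MC: -36q + 3q^2 = 0 ⇒ q = 0 or 12. On the upward-sloping branch, q* = 12.
Check: AVC at q = 12 is $18 ≤ P, so revenue covers variable cost.
Profit = P·q − TC = 90·12 − 652 = $428.

Produce at q = 12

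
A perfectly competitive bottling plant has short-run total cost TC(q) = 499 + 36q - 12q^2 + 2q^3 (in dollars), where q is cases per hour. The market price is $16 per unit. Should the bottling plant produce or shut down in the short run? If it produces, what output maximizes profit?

Shut down

Strip out fixed cost: VC = 36q - 12q^2 + 2q^3. Then AVC = 36 - 12q + 2q^2 and MC = 36 - 24q + 6q^2.
AVC hits its minimum where MC = AVC, at q = 3, giving min AVC = 36 - 12·3 + 2·3^2 = $18.
P = $16 lies below min AVC = $18; no output level covers variable cost.
Shutting down limits the loss to fixed cost, $499.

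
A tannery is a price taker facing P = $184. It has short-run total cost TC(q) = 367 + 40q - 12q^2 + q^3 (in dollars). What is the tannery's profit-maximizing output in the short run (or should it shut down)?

Strip out fixed cost: VC = 40q - 12q^2 + q^3. Then AVC = 40 - 12q + q^2 and MC = 40 - 24q + 3q^2.
The AVC parabola has its vertex at q = 12/2 = 6, where AVC = 40 - 12·6 + 6^2 = $4.
P = $184 exceeds min AVC = $4, so the firm stays open.
Set P = MC: 184 = 40 - 24q + 3q^2 → -144 - 24q + 3q^2 = 0. The roots are q = -4 and q = 12; the profit-maximizing output is on the rising part of MC, so q* = 12.
Check: AVC at q = 12 is $40 ≤ P, so revenue covers variable cost.
Profit = P·q − TC = 184·12 − 847 = $1361.

Produce at q = 12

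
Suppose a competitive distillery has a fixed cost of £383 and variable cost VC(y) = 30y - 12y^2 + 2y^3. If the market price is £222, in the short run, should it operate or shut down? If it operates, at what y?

Produce at y = 8

Strip out fixed cost: VC = 30y - 12y^2 + 2y^3. Then AVC = 30 - 12y + 2y^2 and MC = 30 - 24y + 6y^2.
AVC hits its minimum where MC = AVC, at y = 3, giving min AVC = 30 - 12·3 + 2·3^2 = £12.
Since P = £222 ≥ min AVC = £12, price covers variable cost and the firm should produce.
P = MC gives -192 - 24y + 6y^2 = 0, with roots -4 and 8. Take the larger (rising MC): y* = 8.
Check: AVC at y = 8 is £62 ≤ P, so revenue covers variable cost.
Profit = P·y − TC = 222·8 − 879 = £897.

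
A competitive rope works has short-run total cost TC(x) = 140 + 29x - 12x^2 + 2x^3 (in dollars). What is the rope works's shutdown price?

The shutdown price is the minimum of AVC. VC = 29x - 12x^2 + 2x^3, so AVC = 29 - 12x + 2x^2.
dAVC/dx = -12 + 4x = 0 gives x = 3. min AVC = 29 - 12·3 + 2·3^2 = 11.
For P < $11 the firm produces nothing.

$11 per unit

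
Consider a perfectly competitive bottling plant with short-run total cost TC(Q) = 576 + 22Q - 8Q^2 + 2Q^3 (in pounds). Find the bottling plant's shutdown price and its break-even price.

AVC = 22 - 8Q + 2Q^2; minimized at Q = 2, giving min AVC = £14. That is the shutdown price.
ATC = 576/Q + 22 - 8Q + 2Q^2. Setting dATC/dQ = −576/Q^2 − 8 + 4Q = 0 gives Q = 6 (since 4·6^3 − 8·6^2 = 576).
min ATC = 576/6 + 22 − 8·6 + 2·6^2 = £142. That is the break-even price.
Between these two prices the firm operates at a loss; above £142 it earns a profit.

Shutdown price = £14; break-even price = £142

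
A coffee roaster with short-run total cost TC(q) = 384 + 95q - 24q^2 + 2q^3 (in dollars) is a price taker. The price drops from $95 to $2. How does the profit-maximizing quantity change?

Output falls from 8 to 0 (the firm shuts down)

MC = 95 - 48q + 6q^2; the shutdown threshold is min AVC = $23 (at q = 6).
With P = $95 above the shutdown price, P = MC gives q = 8.
At P = $2 < min AVC = $23, price no longer covers variable cost at any output, so the firm shuts down: q = 0.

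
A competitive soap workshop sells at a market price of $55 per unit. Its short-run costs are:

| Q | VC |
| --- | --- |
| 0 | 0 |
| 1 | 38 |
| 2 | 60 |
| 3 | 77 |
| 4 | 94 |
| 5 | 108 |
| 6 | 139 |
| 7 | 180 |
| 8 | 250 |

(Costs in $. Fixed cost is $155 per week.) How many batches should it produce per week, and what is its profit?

Tabulate TR − TC: Q=0: -155; Q=1: -138; Q=2: -105; Q=3: -67; Q=4: -29; Q=5: 12; Q=6: 36; Q=7: 50; Q=8: 35.
Profit is maximized at Q = 7. AVC there is 180/7 = $25.71 ≤ P, so producing beats shutting down (which would give -$155).

Q = 7; profit = $50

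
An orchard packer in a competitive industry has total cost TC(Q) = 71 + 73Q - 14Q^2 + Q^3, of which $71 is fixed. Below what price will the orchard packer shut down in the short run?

$24 per unit

Short-run supply begins at min AVC. From VC = 73Q - 14Q^2 + Q^3, AVC = 73 - 14Q + Q^2.
At the minimum of AVC, MC = AVC. MC = 73 - 28Q + 3Q^2; setting MC = AVC gives 2Q^2 - 14Q = 0, so Q = 7. min AVC = 24.
For P < $24 the firm produces nothing.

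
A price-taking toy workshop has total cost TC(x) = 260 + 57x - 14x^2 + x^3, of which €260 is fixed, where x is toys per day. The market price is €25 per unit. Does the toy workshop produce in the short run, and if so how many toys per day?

Produce at x = 8

From TC, MC = TC'(x) = 57 - 28x + 3x^2 and AVC = VC/x = 57 - 14x + x^2.
AVC is minimized where dAVC/dx = -14 + 2x = 0, at x = 7; min AVC = 57 - 14·7 + 7^2 = €8.
P = €25 exceeds min AVC = €8, so the firm stays open.
Solving P = MC: 32 - 28x + 3x^2 = 0 ⇒ x = 4/3 or 8. On the upward-sloping branch, x* = 8.
Check: AVC at x = 8 is €9 ≤ P, so revenue covers variable cost.
Profit = P·x − TC = 25·8 − 332 = -€132, a loss, but smaller than the €260 fixed cost the firm would lose by shutting down.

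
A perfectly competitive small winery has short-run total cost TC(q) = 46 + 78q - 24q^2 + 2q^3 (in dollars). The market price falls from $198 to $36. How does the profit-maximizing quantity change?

AVC = 78 - 24q + 2q^2, minimized at q = 6 where min AVC = $6. MC = 78 - 48q + 6q^2.
With P = $198 above the shutdown price, P = MC gives q = 10.
At P = $36 ≥ min AVC, set P = MC: q = 7. The firm stays open but cuts output.

Output falls from 10 to 7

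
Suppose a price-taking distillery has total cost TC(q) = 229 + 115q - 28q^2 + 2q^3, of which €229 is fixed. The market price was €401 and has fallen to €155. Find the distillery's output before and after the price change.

Output falls from 13 to 10

AVC = 115 - 28q + 2q^2, minimized at q = 7 where min AVC = €17. MC = 115 - 56q + 6q^2.
At P = €401 ≥ min AVC, set P = MC on the rising branch: q = 13.
At P = €155 ≥ min AVC, set P = MC: q = 10. The firm stays open but cuts output.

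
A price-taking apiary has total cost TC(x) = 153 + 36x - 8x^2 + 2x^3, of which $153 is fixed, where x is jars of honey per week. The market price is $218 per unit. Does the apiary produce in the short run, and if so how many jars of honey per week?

Produce at x = 7

Strip out fixed cost: VC = 36x - 8x^2 + 2x^3. Then AVC = 36 - 8x + 2x^2 and MC = 36 - 16x + 6x^2.
AVC hits its minimum where MC = AVC, at x = 2, giving min AVC = 36 - 8·2 + 2·2^2 = $28.
Because $218 ≥ $28, revenue can cover variable cost; the firm operates.
P = MC gives -182 - 16x + 6x^2 = 0, with roots -13/3 and 7. Take the larger (rising MC): x* = 7.
Check: AVC at x = 7 is $78 ≤ P, so revenue covers variable cost.
Profit = P·x − TC = 218·7 − 699 = $827.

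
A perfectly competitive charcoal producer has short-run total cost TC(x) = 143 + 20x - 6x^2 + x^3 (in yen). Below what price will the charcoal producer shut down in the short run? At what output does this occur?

¥11 per unit, at x = 3

The firm shuts down when price falls below the minimum of average variable cost. AVC = VC/x = 20 - 6x + x^2.
dAVC/dx = -6 + 2x = 0 gives x = 3. min AVC = 20 - 6·3 + 3^2 = 11.
For P < ¥11 the firm produces nothing.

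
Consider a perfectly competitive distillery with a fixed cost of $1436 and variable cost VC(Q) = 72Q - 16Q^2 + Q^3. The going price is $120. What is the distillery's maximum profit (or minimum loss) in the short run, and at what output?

AVC = 72 - 16Q + Q^2 has its minimum $8 at Q = 8; price $120 clears that bar, so the firm operates.
With MC = 72 - 32Q + 3Q^2, P = MC on the upward-sloping part at Q* = 12.
TR = 120·12 = 1440. TC = 1436 + 288 = 1724. Profit = 1440 − 1724 = -$284.
By producing, the firm covers all variable cost plus $1152 of fixed cost; shutting down would lose the full $1436.

Profit = -$284 at Q = 12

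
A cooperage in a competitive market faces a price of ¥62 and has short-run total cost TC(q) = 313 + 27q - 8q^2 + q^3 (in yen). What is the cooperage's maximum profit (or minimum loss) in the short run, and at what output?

AVC = 27 - 8q + q^2 has its minimum ¥11 at q = 4; price ¥62 clears that bar, so the firm operates.
With MC = 27 - 16q + 3q^2, P = MC on the upward-sloping part at q* = 7.
TR = 62·7 = 434. TC = 313 + 140 = 453. Profit = 434 − 453 = -¥19.
By producing, the firm covers all variable cost plus ¥294 of fixed cost; shutting down would lose the full ¥313.

Profit = -¥19 at q = 7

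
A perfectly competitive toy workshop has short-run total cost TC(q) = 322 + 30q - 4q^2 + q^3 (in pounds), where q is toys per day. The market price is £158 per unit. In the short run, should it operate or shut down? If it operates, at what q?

Produce at q = 8

Strip out fixed cost: VC = 30q - 4q^2 + q^3. Then AVC = 30 - 4q + q^2 and MC = 30 - 8q + 3q^2.
AVC is minimized where dAVC/dq = -4 + 2q = 0, at q = 2; min AVC = 30 - 4·2 + 2^2 = £26.
Since P = £158 ≥ min AVC = £26, price covers variable cost and the firm should produce.
Set P = MC: 158 = 30 - 8q + 3q^2 → -128 - 8q + 3q^2 = 0. The roots are q = -16/3 and q = 8; the profit-maximizing output is on the rising part of MC, so q* = 8.
Check: AVC at q = 8 is £62 ≤ P, so revenue covers variable cost.
Profit = P·q − TC = 158·8 − 818 = £446.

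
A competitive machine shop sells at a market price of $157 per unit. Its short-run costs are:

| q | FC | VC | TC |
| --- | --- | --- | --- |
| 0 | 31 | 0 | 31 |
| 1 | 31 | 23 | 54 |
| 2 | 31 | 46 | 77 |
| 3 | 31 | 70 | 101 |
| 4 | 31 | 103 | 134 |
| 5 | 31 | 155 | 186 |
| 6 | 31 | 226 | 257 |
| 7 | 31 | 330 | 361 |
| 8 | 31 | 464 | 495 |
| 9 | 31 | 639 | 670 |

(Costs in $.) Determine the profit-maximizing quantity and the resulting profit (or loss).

q = 8; profit = $761

Profit at each row (π = 157q − TC): q=0: -31; q=1: 103; q=2: 237; q=3: 370; q=4: 494; q=5: 599; q=6: 685; q=7: 738; q=8: 761; q=9: 743.
Profit is maximized at q = 8. AVC there is 464/8 = $58 ≤ P, so producing beats shutting down (which would give -$31).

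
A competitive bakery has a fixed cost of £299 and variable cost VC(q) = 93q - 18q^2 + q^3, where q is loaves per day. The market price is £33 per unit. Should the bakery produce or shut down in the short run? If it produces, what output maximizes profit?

Produce at q = 10

Variable cost is VC = 93q - 18q^2 + q^3, so AVC = VC/q = 93 - 18q + q^2 and MC = dTC/dq = 93 - 36q + 3q^2.
AVC hits its minimum where MC = AVC, at q = 9, giving min AVC = 93 - 18·9 + 9^2 = £12.
Because £33 ≥ £12, revenue can cover variable cost; the firm operates.
Set P = MC: 33 = 93 - 36q + 3q^2 → 60 - 36q + 3q^2 = 0. The roots are q = 2 and q = 10; the profit-maximizing output is on the rising part of MC, so q* = 10.
Check: AVC at q = 10 is £13 ≤ P, so revenue covers variable cost.
Profit = P·q − TC = 33·10 − 429 = -£99, a loss, but smaller than the £299 fixed cost the firm would lose by shutting down.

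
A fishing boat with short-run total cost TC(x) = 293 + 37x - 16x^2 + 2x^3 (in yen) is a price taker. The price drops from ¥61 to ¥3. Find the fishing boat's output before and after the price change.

AVC = 37 - 16x + 2x^2, minimized at x = 4 where min AVC = ¥5. MC = 37 - 32x + 6x^2.
At P = ¥61 ≥ min AVC, set P = MC on the rising branch: x = 6.
At P = ¥3 < min AVC = ¥5, price no longer covers variable cost at any output, so the firm shuts down: x = 0.

Output falls from 6 to 0 (the firm shuts down)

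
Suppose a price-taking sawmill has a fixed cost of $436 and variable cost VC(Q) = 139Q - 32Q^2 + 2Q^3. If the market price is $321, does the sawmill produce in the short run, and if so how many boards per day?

Produce at Q = 13

Strip out fixed cost: VC = 139Q - 32Q^2 + 2Q^3. Then AVC = 139 - 32Q + 2Q^2 and MC = 139 - 64Q + 6Q^2.
AVC hits its minimum where MC = AVC, at Q = 8, giving min AVC = 139 - 32·8 + 2·8^2 = $11.
P = $321 exceeds min AVC = $11, so the firm stays open.
P = MC gives -182 - 64Q + 6Q^2 = 0, with roots -7/3 and 13. Take the larger (rising MC): Q* = 13.
Check: AVC at Q = 13 is $61 ≤ P, so revenue covers variable cost.
Profit = P·Q − TC = 321·13 − 1229 = $2944.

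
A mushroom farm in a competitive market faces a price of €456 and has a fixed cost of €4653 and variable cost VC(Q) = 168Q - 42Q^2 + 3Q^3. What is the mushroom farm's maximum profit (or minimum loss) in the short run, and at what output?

Profit = -€333 at Q = 12

AVC = 168 - 42Q + 3Q^2; min AVC = €21 at Q = 7. Since P = €456 ≥ min AVC, the firm produces.
MC = 168 - 84Q + 9Q^2. Setting P = MC and taking the root on the rising branch gives Q* = 12.
TR = 456·12 = 5472. TC = 4653 + 1152 = 5805. Profit = 5472 − 5805 = -€333.
Shutting down would mean losing the fixed cost of €4653, so operating at a loss of €333 is better by €4320.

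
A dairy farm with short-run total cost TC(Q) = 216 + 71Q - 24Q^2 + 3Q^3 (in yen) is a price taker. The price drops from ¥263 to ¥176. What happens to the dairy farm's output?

AVC = 71 - 24Q + 3Q^2, minimized at Q = 4 where min AVC = ¥23. MC = 71 - 48Q + 9Q^2.
With P = ¥263 above the shutdown price, P = MC gives Q = 8.
At P = ¥176 ≥ min AVC, set P = MC: Q = 7. The firm stays open but cuts output.

Output falls from 8 to 7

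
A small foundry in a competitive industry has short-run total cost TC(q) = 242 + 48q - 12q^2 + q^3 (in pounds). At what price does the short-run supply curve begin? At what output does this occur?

The firm shuts down when price falls below the minimum of average variable cost. AVC = VC/q = 48 - 12q + q^2.
At the minimum of AVC, MC = AVC. MC = 48 - 24q + 3q^2; setting MC = AVC gives 2q^2 - 12q = 0, so q = 6. min AVC = 12.
For P < £12 the firm produces nothing.

£12 per unit, at q = 6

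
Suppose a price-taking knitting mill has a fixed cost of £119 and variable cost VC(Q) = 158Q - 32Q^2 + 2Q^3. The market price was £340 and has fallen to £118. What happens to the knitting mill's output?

AVC = 158 - 32Q + 2Q^2, minimized at Q = 8 where min AVC = £30. MC = 158 - 64Q + 6Q^2.
With P = £340 above the shutdown price, P = MC gives Q = 13.
At P = £118 ≥ min AVC, set P = MC: Q = 10. The firm stays open but cuts output.

Output falls from 13 to 10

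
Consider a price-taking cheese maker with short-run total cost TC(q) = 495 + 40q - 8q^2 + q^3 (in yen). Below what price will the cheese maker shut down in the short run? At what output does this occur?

The shutdown price is the minimum of AVC. VC = 40q - 8q^2 + q^3, so AVC = 40 - 8q + q^2.
dAVC/dq = -8 + 2q = 0 gives q = 4. min AVC = 40 - 8·4 + 4^2 = 24.
The firm shuts down for any P below ¥24.

¥24 per unit, at q = 4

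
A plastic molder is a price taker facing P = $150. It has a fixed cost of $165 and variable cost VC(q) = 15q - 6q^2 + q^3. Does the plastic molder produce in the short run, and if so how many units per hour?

Produce at q = 9

Variable cost is VC = 15q - 6q^2 + q^3, so AVC = VC/q = 15 - 6q + q^2 and MC = dTC/dq = 15 - 12q + 3q^2.
The AVC parabola has its vertex at q = 6/2 = 3, where AVC = 15 - 6·3 + 3^2 = $6.
Since P = $150 ≥ min AVC = $6, price covers variable cost and the firm should produce.
Set P = MC: 150 = 15 - 12q + 3q^2 → -135 - 12q + 3q^2 = 0. The roots are q = -5 and q = 9; the profit-maximizing output is on the rising part of MC, so q* = 9.
Check: AVC at q = 9 is $42 ≤ P, so revenue covers variable cost.
Profit = P·q − TC = 150·9 − 543 = $807.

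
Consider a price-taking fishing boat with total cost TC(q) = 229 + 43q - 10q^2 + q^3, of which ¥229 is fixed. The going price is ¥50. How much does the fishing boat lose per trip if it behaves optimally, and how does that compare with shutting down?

AVC = 43 - 10q + q^2 has its minimum ¥18 at q = 5; price ¥50 clears that bar, so the firm operates.
MC = 43 - 20q + 3q^2. Setting P = MC and taking the root on the rising branch gives q* = 7.
TR = 50·7 = 350. TC = 229 + 154 = 383. Profit = 350 − 383 = -¥33.
That loss of ¥33 beats the ¥229 the firm would lose by shutting down; producing recovers ¥196 of fixed cost.

Profit = -¥33 at q = 7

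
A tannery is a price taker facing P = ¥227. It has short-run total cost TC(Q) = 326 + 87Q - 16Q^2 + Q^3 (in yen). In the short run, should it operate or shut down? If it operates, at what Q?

Variable cost is VC = 87Q - 16Q^2 + Q^3, so AVC = VC/Q = 87 - 16Q + Q^2 and MC = dTC/dQ = 87 - 32Q + 3Q^2.
The AVC parabola has its vertex at Q = 16/2 = 8, where AVC = 87 - 16·8 + 8^2 = ¥23.
Since P = ¥227 ≥ min AVC = ¥23, price covers variable cost and the firm should produce.
Solving P = MC: -140 - 32Q + 3Q^2 = 0 ⇒ Q = -10/3 or 14. On the upward-sloping branch, Q* = 14.
Check: AVC at Q = 14 is ¥59 ≤ P, so revenue covers variable cost.
Profit = P·Q − TC = 227·14 − 1152 = ¥2026.

Produce at Q = 14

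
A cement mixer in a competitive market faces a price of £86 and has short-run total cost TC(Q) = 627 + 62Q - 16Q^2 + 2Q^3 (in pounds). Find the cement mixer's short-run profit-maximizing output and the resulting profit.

Profit = -£339 at Q = 6

AVC = 62 - 16Q + 2Q^2; min AVC = £30 at Q = 4. Since P = £86 ≥ min AVC, the firm produces.
With MC = 62 - 32Q + 6Q^2, P = MC on the upward-sloping part at Q* = 6.
TR = 86·6 = 516. TC = 627 + 228 = 855. Profit = 516 − 855 = -£339.
By producing, the firm covers all variable cost plus £288 of fixed cost; shutting down would lose the full £627.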